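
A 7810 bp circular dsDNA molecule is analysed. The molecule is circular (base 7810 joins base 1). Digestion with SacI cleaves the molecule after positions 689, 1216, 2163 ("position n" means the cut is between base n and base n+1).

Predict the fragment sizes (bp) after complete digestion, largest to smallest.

Circular molecule, 3 cuts → 3 fragments:
  1216 − 689 = 527 bp
  2163 − 1216 = 947 bp
  wrap: 7810 − 2163 + 689 = 6336 bp
Sorted largest to smallest: 6336, 947, 527 bp.

6336, 947, 527 bp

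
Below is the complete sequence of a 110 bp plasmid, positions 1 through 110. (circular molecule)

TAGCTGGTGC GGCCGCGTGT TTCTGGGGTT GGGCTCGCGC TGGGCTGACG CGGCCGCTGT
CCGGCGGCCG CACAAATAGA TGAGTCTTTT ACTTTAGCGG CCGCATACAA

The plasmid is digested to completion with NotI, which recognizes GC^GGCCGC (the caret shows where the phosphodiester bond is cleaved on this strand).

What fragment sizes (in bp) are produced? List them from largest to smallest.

NotI sites (GCGGCCGC) start at positions 9, 50, 64, 97.
NotI cuts after base 2 of each site, so after positions 10, 51, 65, 98.
Circular molecule, 4 cuts → 4 fragments:
  11–51 → 41 bp
  52–65 → 14 bp
  66–98 → 33 bp
  99–110 then 1–10 → 12 + 10 = 22 bp
Sorted largest to smallest: 41, 33, 22, 14 bp.

41, 33, 22, 14 bp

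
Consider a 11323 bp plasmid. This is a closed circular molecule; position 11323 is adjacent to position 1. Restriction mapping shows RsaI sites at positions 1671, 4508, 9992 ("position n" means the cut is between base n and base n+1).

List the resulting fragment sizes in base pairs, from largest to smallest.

5484, 3002, 2837 bp

Circular molecule, 3 cuts → 3 fragments:
  4508 − 1671 = 2837 bp
  9992 − 4508 = 5484 bp
  wrap: 11323 − 9992 + 1671 = 3002 bp
Sorted largest to smallest: 5484, 3002, 2837 bp.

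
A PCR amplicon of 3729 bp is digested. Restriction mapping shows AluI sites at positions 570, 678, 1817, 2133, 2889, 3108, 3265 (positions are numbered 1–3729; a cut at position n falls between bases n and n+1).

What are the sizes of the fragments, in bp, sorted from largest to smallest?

1139, 756, 570, 464, 316, 219, 157, 108 bp

Linear molecule, 7 cuts → 8 fragments:
  570 − 0 = 570 bp
  678 − 570 = 108 bp
  1817 − 678 = 1139 bp
  2133 − 1817 = 316 bp
  2889 − 2133 = 756 bp
  3108 − 2889 = 219 bp
  3265 − 3108 = 157 bp
  3729 − 3265 = 464 bp
Sorted largest to smallest: 1139, 756, 570, 464, 316, 219, 157, 108 bp.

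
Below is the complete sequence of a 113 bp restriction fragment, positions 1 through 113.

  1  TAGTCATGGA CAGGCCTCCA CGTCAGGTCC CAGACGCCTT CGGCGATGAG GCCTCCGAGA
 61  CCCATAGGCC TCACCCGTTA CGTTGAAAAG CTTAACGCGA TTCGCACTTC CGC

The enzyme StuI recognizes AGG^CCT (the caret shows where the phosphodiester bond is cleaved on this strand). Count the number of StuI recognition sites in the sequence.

AGGCCT occurs starting at positions 12, 49, 66.
StuI cuts at 3 sites.

3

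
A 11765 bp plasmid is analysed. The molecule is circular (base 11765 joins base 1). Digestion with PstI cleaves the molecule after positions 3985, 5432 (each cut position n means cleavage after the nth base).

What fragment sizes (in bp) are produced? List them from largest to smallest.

Circular molecule, 2 cuts → 2 fragments:
  5432 − 3985 = 1447 bp
  wrap: 11765 − 5432 + 3985 = 10318 bp
Sorted largest to smallest: 10318, 1447 bp.

10318, 1447 bp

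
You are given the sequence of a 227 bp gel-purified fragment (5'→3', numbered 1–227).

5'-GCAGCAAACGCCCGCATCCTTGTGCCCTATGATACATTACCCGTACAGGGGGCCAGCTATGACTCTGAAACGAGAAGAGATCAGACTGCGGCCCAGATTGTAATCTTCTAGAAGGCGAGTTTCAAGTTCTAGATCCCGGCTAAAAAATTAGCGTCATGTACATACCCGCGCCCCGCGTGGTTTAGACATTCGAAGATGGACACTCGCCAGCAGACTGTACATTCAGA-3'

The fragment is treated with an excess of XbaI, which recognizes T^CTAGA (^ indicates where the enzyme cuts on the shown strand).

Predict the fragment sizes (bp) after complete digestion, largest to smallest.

107, 99, 21 bp

XbaI sites (TCTAGA) start at positions 107, 128.
XbaI cuts after the first base of each site, so after positions 107, 128.
Linear molecule, 2 cuts → 3 fragments:
  1–107 → 107 bp
  108–128 → 21 bp
  129–227 → 99 bp
Sorted largest to smallest: 107, 99, 21 bp.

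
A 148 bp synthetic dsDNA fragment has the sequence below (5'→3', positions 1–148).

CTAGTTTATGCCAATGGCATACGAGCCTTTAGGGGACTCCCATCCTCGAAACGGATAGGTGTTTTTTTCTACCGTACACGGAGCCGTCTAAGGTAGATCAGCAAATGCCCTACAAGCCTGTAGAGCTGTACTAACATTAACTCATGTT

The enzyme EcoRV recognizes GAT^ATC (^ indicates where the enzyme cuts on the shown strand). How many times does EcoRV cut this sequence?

0

No occurrence of GATATC is present in the sequence.
EcoRV does not cut: 0 sites.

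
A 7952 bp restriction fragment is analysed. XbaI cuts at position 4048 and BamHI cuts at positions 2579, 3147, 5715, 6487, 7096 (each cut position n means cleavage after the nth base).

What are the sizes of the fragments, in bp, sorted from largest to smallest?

2579, 1667, 901, 856, 772, 609, 568 bp

Combined cut positions (sorted): 2579, 3147, 4048, 5715, 6487, 7096.
Linear molecule, 6 cuts → 7 fragments:
  2579 − 0 = 2579 bp
  3147 − 2579 = 568 bp
  4048 − 3147 = 901 bp
  5715 − 4048 = 1667 bp
  6487 − 5715 = 772 bp
  7096 − 6487 = 609 bp
  7952 − 7096 = 856 bp
Sorted largest to smallest: 2579, 1667, 901, 856, 772, 609, 568 bp.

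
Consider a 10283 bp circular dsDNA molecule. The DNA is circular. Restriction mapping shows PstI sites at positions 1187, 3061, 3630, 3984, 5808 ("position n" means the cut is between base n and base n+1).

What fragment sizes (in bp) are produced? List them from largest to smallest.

Circular molecule, 5 cuts → 5 fragments:
  3061 − 1187 = 1874 bp
  3630 − 3061 = 569 bp
  3984 − 3630 = 354 bp
  5808 − 3984 = 1824 bp
  wrap: 10283 − 5808 + 1187 = 5662 bp
Sorted largest to smallest: 5662, 1874, 1824, 569, 354 bp.

5662, 1874, 1824, 569, 354 bp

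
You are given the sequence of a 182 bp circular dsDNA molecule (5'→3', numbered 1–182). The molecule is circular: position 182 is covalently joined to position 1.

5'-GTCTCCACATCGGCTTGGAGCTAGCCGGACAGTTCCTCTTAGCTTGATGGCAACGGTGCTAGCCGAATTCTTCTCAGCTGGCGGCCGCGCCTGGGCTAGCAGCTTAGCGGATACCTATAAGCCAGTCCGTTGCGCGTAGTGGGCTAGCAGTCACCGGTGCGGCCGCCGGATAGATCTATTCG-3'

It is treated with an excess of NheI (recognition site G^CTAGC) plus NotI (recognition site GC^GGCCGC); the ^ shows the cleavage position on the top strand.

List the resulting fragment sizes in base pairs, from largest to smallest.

48, 42, 38, 24, 17, 13 bp

NheI sites (GCTAGC) start at positions 20, 58, 95, 143.
NheI cuts after the first base of each site, so after positions 20, 58, 95, 143.
NotI sites (GCGGCCGC) start at positions 81, 159.
NotI cuts after base 2 of each site, so after positions 82, 160.
Combined cut positions: 20, 58, 82, 95, 143, 160.
Circular molecule, 6 cuts → 6 fragments:
  21–58 → 38 bp
  59–82 → 24 bp
  83–95 → 13 bp
  96–143 → 48 bp
  144–160 → 17 bp
  161–182 then 1–20 → 22 + 20 = 42 bp
Sorted largest to smallest: 48, 42, 38, 24, 17, 13 bp.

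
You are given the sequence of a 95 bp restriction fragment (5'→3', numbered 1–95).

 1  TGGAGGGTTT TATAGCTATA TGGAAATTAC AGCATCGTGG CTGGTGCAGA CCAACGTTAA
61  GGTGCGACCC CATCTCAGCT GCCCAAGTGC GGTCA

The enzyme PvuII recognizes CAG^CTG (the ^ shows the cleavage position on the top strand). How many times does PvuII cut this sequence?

CAGCTG occurs starting at position 76.
PvuII cuts at 1 site.

1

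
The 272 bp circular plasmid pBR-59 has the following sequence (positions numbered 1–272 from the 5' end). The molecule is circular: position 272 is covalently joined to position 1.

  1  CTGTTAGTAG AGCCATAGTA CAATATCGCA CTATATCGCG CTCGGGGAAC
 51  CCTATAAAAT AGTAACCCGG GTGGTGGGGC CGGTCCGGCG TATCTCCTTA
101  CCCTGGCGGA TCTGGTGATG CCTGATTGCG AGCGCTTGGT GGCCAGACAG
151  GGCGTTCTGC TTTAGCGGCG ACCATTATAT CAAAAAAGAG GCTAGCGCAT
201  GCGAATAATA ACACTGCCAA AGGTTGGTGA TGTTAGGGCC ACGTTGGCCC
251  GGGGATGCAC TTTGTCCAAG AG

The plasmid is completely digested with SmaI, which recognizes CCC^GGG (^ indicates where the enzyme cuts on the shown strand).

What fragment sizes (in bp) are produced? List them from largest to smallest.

SmaI sites (CCCGGG) start at positions 66, 248.
SmaI cuts after base 3 of each site, so after positions 68, 250.
Circular molecule, 2 cuts → 2 fragments:
  69–250 → 182 bp
  251–272 then 1–68 → 22 + 68 = 90 bp
Sorted largest to smallest: 182, 90 bp.

182, 90 bp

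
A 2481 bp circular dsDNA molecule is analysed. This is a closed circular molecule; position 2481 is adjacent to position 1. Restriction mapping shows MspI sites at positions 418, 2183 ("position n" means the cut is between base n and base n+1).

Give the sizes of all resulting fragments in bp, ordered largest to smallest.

1765, 716 bp

Circular molecule, 2 cuts → 2 fragments:
  2183 − 418 = 1765 bp
  wrap: 2481 − 2183 + 418 = 716 bp
Sorted largest to smallest: 1765, 716 bp.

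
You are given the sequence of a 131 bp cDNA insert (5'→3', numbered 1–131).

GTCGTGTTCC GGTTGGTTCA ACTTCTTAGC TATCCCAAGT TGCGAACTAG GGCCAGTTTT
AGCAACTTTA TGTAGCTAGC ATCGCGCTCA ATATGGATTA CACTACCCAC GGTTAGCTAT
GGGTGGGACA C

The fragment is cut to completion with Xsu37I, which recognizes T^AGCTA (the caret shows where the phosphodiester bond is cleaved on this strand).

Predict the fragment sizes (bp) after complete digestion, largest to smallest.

46, 41, 27, 17 bp

Xsu37I sites (TAGCTA) start at positions 27, 73, 114.
Xsu37I cuts after the first base of each site, so after positions 27, 73, 114.
Linear molecule, 3 cuts → 4 fragments:
  1–27 → 27 bp
  28–73 → 46 bp
  74–114 → 41 bp
  115–131 → 17 bp
Sorted largest to smallest: 46, 41, 27, 17 bp.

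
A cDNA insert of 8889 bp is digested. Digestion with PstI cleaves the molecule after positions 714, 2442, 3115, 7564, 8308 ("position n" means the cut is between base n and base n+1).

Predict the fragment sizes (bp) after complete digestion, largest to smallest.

4449, 1728, 744, 714, 673, 581 bp

Linear molecule, 5 cuts → 6 fragments:
  714 − 0 = 714 bp
  2442 − 714 = 1728 bp
  3115 − 2442 = 673 bp
  7564 − 3115 = 4449 bp
  8308 − 7564 = 744 bp
  8889 − 8308 = 581 bp
Sorted largest to smallest: 4449, 1728, 744, 714, 673, 581 bp.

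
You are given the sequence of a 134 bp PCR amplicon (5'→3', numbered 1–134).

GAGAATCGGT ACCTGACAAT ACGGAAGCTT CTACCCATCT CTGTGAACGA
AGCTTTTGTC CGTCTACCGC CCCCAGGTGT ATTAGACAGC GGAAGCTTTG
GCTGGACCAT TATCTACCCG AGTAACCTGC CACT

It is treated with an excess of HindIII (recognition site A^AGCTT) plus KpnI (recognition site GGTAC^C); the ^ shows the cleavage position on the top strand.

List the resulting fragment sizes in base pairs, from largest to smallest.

HindIII sites (AAGCTT) start at positions 25, 50, 93.
HindIII cuts after the first base of each site, so after positions 25, 50, 93.
The KpnI site (GGTACC) starts at position 8.
KpnI cuts after base 5 of each site (before the last base), so after position 12.
Combined cut positions: 12, 25, 50, 93.
Linear molecule, 4 cuts → 5 fragments:
  1–12 → 12 bp
  13–25 → 13 bp
  26–50 → 25 bp
  51–93 → 43 bp
  94–134 → 41 bp
Sorted largest to smallest: 43, 41, 25, 13, 12 bp.

43, 41, 25, 13, 12 bp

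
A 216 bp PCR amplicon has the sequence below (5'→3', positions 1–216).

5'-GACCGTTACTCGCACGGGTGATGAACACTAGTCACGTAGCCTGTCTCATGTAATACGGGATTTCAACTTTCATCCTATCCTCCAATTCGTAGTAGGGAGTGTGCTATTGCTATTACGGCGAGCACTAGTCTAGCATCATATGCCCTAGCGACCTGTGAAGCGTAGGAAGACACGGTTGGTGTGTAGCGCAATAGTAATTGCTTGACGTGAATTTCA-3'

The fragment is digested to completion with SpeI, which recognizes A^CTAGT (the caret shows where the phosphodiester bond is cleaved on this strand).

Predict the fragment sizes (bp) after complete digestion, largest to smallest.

SpeI sites (ACTAGT) start at positions 27, 124.
SpeI cuts after the first base of each site, so after positions 27, 124.
Linear molecule, 2 cuts → 3 fragments:
  1–27 → 27 bp
  28–124 → 97 bp
  125–216 → 92 bp
Sorted largest to smallest: 97, 92, 27 bp.

97, 92, 27 bp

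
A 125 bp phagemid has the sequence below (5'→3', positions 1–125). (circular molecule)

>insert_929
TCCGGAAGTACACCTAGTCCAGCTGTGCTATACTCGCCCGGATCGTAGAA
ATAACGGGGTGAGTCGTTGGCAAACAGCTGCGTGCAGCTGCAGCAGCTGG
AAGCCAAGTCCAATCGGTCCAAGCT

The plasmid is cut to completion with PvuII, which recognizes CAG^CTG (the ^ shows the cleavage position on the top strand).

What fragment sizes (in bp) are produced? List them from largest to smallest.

PvuII sites (CAGCTG) start at positions 20, 75, 85, 94.
PvuII cuts after base 3 of each site, so after positions 22, 77, 87, 96.
Circular molecule, 4 cuts → 4 fragments:
  23–77 → 55 bp
  78–87 → 10 bp
  88–96 → 9 bp
  97–125 then 1–22 → 29 + 22 = 51 bp
Sorted largest to smallest: 55, 51, 10, 9 bp.

55, 51, 10, 9 bp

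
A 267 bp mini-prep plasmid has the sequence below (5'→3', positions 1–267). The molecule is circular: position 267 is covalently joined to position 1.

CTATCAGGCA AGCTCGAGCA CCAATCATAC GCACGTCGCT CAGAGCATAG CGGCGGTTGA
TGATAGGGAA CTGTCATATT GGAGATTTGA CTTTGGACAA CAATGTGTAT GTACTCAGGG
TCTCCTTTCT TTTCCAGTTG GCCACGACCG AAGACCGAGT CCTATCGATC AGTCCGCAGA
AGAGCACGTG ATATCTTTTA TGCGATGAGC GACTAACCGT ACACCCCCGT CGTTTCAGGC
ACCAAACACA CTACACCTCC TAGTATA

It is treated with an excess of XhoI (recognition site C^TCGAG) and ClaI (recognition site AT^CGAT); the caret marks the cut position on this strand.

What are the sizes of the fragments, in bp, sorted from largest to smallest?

152, 115 bp

The XhoI site (CTCGAG) starts at position 13.
XhoI cuts after the first base of each site, so after position 13.
The ClaI site (ATCGAT) starts at position 164.
ClaI cuts after base 2 of each site, so after position 165.
Combined cut positions: 13, 165.
Circular molecule, 2 cuts → 2 fragments:
  14–165 → 152 bp
  166–267 then 1–13 → 102 + 13 = 115 bp
Sorted largest to smallest: 152, 115 bp.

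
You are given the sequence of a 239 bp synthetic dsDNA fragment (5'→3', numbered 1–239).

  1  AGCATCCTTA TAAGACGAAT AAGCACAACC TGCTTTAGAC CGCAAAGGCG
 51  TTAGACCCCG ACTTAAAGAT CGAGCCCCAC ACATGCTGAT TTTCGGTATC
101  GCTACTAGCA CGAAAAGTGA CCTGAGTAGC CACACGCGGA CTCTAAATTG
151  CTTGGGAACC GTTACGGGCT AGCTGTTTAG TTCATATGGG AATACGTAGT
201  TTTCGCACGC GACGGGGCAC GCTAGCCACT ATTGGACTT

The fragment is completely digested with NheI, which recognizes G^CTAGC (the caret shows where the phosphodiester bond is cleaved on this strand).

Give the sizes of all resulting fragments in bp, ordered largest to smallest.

NheI sites (GCTAGC) start at positions 168, 221.
NheI cuts after the first base of each site, so after positions 168, 221.
Linear molecule, 2 cuts → 3 fragments:
  1–168 → 168 bp
  169–221 → 53 bp
  222–239 → 18 bp
Sorted largest to smallest: 168, 53, 18 bp.

168, 53, 18 bp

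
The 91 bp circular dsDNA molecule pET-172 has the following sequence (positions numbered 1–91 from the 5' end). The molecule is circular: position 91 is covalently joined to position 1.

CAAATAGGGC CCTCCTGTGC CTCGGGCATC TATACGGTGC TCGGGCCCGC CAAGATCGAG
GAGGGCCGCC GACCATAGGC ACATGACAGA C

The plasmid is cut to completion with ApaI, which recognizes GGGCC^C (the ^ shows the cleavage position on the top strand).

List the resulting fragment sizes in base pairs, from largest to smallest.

ApaI sites (GGGCCC) start at positions 7, 43.
ApaI cuts after base 5 of each site (before the last base), so after positions 11, 47.
Circular molecule, 2 cuts → 2 fragments:
  12–47 → 36 bp
  48–91 then 1–11 → 44 + 11 = 55 bp
Sorted largest to smallest: 55, 36 bp.

55, 36 bp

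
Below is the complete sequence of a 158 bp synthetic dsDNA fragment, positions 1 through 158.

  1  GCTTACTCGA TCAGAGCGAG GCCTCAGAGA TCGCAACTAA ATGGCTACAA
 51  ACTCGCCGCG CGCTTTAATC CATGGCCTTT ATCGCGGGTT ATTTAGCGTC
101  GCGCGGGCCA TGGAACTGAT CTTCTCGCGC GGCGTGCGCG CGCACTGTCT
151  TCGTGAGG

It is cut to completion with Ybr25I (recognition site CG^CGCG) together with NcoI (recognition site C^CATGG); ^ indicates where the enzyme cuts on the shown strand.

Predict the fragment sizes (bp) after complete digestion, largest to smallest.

58, 31, 20, 19, 12, 11, 7 bp

Ybr25I sites (CGCGCG) start at positions 57, 100, 126, 137.
Ybr25I cuts after base 2 of each site, so after positions 58, 101, 127, 138.
NcoI sites (CCATGG) start at positions 70, 108.
NcoI cuts after the first base of each site, so after positions 70, 108.
Combined cut positions: 58, 70, 101, 108, 127, 138.
Linear molecule, 6 cuts → 7 fragments:
  1–58 → 58 bp
  59–70 → 12 bp
  71–101 → 31 bp
  102–108 → 7 bp
  109–127 → 19 bp
  128–138 → 11 bp
  139–158 → 20 bp
Sorted largest to smallest: 58, 31, 20, 19, 12, 11, 7 bp.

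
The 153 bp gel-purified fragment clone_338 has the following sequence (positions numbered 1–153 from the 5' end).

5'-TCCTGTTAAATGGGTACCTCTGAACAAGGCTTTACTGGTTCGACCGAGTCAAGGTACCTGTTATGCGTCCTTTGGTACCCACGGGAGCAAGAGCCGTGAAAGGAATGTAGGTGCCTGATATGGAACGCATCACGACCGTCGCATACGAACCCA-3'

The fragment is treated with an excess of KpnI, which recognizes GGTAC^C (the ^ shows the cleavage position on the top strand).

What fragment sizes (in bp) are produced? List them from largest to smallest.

75, 40, 21, 17 bp

KpnI sites (GGTACC) start at positions 13, 53, 74.
KpnI cuts after base 5 of each site (before the last base), so after positions 17, 57, 78.
Linear molecule, 3 cuts → 4 fragments:
  1–17 → 17 bp
  18–57 → 40 bp
  58–78 → 21 bp
  79–153 → 75 bp
Sorted largest to smallest: 75, 40, 21, 17 bp.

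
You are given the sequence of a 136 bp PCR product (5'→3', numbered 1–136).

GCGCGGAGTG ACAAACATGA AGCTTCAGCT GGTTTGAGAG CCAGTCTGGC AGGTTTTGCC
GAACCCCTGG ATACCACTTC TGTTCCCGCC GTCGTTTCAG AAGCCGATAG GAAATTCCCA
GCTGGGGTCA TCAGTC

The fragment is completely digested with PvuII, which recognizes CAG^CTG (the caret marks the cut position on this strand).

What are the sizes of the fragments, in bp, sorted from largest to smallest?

PvuII sites (CAGCTG) start at positions 26, 119.
PvuII cuts after base 3 of each site, so after positions 28, 121.
Linear molecule, 2 cuts → 3 fragments:
  1–28 → 28 bp
  29–121 → 93 bp
  122–136 → 15 bp
Sorted largest to smallest: 93, 28, 15 bp.

93, 28, 15 bp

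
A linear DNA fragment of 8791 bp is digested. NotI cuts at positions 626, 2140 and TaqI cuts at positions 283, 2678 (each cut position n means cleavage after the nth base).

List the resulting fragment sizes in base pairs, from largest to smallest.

6113, 1514, 538, 343, 283 bp

Combined cut positions (sorted): 283, 626, 2140, 2678.
Linear molecule, 4 cuts → 5 fragments:
  283 − 0 = 283 bp
  626 − 283 = 343 bp
  2140 − 626 = 1514 bp
  2678 − 2140 = 538 bp
  8791 − 2678 = 6113 bp
Sorted largest to smallest: 6113, 1514, 538, 343, 283 bp.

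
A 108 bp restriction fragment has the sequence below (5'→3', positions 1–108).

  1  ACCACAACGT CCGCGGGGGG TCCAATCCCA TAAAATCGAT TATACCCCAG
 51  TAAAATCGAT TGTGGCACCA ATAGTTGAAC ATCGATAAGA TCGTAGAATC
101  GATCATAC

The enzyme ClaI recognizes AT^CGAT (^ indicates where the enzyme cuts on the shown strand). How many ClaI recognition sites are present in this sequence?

ATCGAT occurs starting at positions 35, 55, 81, 98.
ClaI cuts at 4 sites.

4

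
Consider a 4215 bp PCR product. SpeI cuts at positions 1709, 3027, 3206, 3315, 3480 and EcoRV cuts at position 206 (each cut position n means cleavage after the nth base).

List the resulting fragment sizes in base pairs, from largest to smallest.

Combined cut positions (sorted): 206, 1709, 3027, 3206, 3315, 3480.
Linear molecule, 6 cuts → 7 fragments:
  206 − 0 = 206 bp
  1709 − 206 = 1503 bp
  3027 − 1709 = 1318 bp
  3206 − 3027 = 179 bp
  3315 − 3206 = 109 bp
  3480 − 3315 = 165 bp
  4215 − 3480 = 735 bp
Sorted largest to smallest: 1503, 1318, 735, 206, 179, 165, 109 bp.

1503, 1318, 735, 206, 179, 165, 109 bp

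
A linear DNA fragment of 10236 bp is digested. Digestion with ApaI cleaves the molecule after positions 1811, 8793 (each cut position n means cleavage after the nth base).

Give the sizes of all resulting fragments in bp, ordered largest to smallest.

Linear molecule, 2 cuts → 3 fragments:
  1811 − 0 = 1811 bp
  8793 − 1811 = 6982 bp
  10236 − 8793 = 1443 bp
Sorted largest to smallest: 6982, 1811, 1443 bp.

6982, 1811, 1443 bp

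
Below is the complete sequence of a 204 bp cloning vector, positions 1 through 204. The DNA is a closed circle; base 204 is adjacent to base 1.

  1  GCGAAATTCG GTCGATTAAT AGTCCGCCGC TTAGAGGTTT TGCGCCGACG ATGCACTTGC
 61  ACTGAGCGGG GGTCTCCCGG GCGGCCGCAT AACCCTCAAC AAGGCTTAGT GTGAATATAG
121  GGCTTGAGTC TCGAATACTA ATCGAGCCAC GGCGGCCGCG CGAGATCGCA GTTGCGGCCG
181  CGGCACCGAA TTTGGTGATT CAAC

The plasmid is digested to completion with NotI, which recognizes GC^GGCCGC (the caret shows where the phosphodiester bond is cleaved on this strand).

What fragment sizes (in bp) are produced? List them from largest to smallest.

NotI sites (GCGGCCGC) start at positions 81, 152, 174.
NotI cuts after base 2 of each site, so after positions 82, 153, 175.
Circular molecule, 3 cuts → 3 fragments:
  83–153 → 71 bp
  154–175 → 22 bp
  176–204 then 1–82 → 29 + 82 = 111 bp
Sorted largest to smallest: 111, 71, 22 bp.

111, 71, 22 bp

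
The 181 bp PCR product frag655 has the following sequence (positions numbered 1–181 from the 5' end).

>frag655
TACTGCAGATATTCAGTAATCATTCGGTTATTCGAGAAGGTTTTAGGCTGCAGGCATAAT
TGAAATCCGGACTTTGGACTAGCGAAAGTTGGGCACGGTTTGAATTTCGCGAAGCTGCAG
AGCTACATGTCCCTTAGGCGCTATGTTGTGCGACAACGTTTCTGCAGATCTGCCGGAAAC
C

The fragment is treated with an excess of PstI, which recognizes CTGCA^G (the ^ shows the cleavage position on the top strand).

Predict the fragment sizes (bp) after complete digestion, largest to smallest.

67, 47, 45, 15, 7 bp

PstI sites (CTGCAG) start at positions 3, 48, 115, 162.
PstI cuts after base 5 of each site (before the last base), so after positions 7, 52, 119, 166.
Linear molecule, 4 cuts → 5 fragments:
  1–7 → 7 bp
  8–52 → 45 bp
  53–119 → 67 bp
  120–166 → 47 bp
  167–181 → 15 bp
Sorted largest to smallest: 67, 47, 45, 15, 7 bp.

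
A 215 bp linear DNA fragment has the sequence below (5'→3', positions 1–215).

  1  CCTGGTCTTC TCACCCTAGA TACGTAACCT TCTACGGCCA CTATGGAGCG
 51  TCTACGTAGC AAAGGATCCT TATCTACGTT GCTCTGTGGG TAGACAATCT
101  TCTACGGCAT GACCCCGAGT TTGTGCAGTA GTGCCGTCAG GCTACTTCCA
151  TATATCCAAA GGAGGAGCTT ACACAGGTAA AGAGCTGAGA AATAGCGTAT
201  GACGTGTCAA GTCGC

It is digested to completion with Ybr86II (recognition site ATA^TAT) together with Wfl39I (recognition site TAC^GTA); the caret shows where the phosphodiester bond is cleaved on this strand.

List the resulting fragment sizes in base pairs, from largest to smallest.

The Ybr86II site (ATATAT) starts at position 150.
Ybr86II cuts after base 3 of each site, so after position 152.
Wfl39I sites (TACGTA) start at positions 21, 53.
Wfl39I cuts after base 3 of each site, so after positions 23, 55.
Combined cut positions: 23, 55, 152.
Linear molecule, 3 cuts → 4 fragments:
  1–23 → 23 bp
  24–55 → 32 bp
  56–152 → 97 bp
  153–215 → 63 bp
Sorted largest to smallest: 97, 63, 32, 23 bp.

97, 63, 32, 23 bp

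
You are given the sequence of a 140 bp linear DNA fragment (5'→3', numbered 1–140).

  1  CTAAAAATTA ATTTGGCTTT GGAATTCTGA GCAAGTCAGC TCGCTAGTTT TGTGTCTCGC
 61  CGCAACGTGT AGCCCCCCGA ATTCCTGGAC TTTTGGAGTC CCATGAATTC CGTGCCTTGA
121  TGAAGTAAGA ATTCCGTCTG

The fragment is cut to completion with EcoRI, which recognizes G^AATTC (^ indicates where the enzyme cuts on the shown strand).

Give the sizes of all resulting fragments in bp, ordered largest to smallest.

57, 26, 24, 22, 11 bp

EcoRI sites (GAATTC) start at positions 22, 79, 105, 129.
EcoRI cuts after the first base of each site, so after positions 22, 79, 105, 129.
Linear molecule, 4 cuts → 5 fragments:
  1–22 → 22 bp
  23–79 → 57 bp
  80–105 → 26 bp
  106–129 → 24 bp
  130–140 → 11 bp
Sorted largest to smallest: 57, 26, 24, 22, 11 bp.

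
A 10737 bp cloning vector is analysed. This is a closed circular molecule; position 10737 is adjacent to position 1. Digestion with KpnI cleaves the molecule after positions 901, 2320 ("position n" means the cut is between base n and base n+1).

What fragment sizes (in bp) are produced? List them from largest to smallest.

9318, 1419 bp

Circular molecule, 2 cuts → 2 fragments:
  2320 − 901 = 1419 bp
  wrap: 10737 − 2320 + 901 = 9318 bp
Sorted largest to smallest: 9318, 1419 bp.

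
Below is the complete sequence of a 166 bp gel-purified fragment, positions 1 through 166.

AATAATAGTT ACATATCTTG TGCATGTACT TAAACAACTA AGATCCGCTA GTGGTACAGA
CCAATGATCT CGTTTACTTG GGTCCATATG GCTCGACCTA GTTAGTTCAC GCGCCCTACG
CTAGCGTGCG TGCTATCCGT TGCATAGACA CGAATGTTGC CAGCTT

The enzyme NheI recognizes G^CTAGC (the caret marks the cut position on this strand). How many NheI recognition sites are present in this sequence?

GCTAGC occurs starting at position 120.
NheI cuts at 1 site.

1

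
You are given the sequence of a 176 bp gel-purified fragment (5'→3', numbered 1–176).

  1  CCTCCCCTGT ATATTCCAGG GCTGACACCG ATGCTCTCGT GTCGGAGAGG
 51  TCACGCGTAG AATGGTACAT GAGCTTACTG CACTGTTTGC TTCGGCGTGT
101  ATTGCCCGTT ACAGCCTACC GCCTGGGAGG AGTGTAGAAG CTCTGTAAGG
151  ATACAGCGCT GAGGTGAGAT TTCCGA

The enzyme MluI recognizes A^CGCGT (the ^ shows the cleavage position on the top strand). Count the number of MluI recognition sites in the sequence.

1

ACGCGT occurs starting at position 53.
MluI cuts at 1 site.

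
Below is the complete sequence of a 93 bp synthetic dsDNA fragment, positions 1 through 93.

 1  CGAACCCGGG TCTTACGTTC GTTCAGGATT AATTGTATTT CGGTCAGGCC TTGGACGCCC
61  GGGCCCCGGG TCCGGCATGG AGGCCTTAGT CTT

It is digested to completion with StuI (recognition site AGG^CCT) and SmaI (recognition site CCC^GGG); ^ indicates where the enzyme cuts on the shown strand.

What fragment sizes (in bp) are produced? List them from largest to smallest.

41, 16, 12, 10, 7, 7 bp

StuI sites (AGGCCT) start at positions 46, 81.
StuI cuts after base 3 of each site, so after positions 48, 83.
SmaI sites (CCCGGG) start at positions 5, 58, 65.
SmaI cuts after base 3 of each site, so after positions 7, 60, 67.
Combined cut positions: 7, 48, 60, 67, 83.
Linear molecule, 5 cuts → 6 fragments:
  1–7 → 7 bp
  8–48 → 41 bp
  49–60 → 12 bp
  61–67 → 7 bp
  68–83 → 16 bp
  84–93 → 10 bp
Sorted largest to smallest: 41, 16, 12, 10, 7, 7 bp.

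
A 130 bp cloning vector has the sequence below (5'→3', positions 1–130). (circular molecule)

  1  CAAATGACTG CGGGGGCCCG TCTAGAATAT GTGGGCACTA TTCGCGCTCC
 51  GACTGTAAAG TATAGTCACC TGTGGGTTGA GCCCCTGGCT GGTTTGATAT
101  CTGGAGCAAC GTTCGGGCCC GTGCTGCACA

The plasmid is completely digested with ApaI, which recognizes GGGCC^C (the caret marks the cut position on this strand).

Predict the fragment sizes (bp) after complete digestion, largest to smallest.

101, 29 bp

ApaI sites (GGGCCC) start at positions 14, 115.
ApaI cuts after base 5 of each site (before the last base), so after positions 18, 119.
Circular molecule, 2 cuts → 2 fragments:
  19–119 → 101 bp
  120–130 then 1–18 → 11 + 18 = 29 bp
Sorted largest to smallest: 101, 29 bp.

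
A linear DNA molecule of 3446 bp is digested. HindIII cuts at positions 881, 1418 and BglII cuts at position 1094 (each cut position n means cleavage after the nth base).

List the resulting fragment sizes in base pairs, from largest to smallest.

2028, 881, 324, 213 bp

Combined cut positions (sorted): 881, 1094, 1418.
Linear molecule, 3 cuts → 4 fragments:
  881 − 0 = 881 bp
  1094 − 881 = 213 bp
  1418 − 1094 = 324 bp
  3446 − 1418 = 2028 bp
Sorted largest to smallest: 2028, 881, 324, 213 bp.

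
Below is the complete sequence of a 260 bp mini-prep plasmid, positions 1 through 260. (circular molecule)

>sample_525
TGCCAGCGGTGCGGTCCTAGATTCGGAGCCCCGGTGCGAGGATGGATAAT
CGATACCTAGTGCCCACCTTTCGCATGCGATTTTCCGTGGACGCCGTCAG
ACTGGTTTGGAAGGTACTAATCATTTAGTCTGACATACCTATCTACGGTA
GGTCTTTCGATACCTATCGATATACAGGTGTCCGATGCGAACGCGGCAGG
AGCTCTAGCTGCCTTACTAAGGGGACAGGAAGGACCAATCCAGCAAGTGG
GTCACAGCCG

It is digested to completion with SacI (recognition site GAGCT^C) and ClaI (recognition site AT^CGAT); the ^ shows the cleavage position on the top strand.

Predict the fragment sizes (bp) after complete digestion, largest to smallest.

117, 106, 37 bp

The SacI site (GAGCTC) starts at position 200.
SacI cuts after base 5 of each site (before the last base), so after position 204.
ClaI sites (ATCGAT) start at positions 49, 166.
ClaI cuts after base 2 of each site, so after positions 50, 167.
Combined cut positions: 50, 167, 204.
Circular molecule, 3 cuts → 3 fragments:
  51–167 → 117 bp
  168–204 → 37 bp
  205–260 then 1–50 → 56 + 50 = 106 bp
Sorted largest to smallest: 117, 106, 37 bp.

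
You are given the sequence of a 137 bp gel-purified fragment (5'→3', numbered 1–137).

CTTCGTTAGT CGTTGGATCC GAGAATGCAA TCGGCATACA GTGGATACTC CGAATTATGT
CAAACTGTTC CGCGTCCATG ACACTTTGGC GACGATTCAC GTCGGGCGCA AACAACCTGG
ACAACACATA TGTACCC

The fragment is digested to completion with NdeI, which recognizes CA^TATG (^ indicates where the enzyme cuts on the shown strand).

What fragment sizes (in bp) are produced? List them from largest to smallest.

128, 9 bp

The NdeI site (CATATG) starts at position 127.
NdeI cuts after base 2 of each site, so after position 128.
Linear molecule, 1 cut → 2 fragments:
  1–128 → 128 bp
  129–137 → 9 bp
Sorted largest to smallest: 128, 9 bp.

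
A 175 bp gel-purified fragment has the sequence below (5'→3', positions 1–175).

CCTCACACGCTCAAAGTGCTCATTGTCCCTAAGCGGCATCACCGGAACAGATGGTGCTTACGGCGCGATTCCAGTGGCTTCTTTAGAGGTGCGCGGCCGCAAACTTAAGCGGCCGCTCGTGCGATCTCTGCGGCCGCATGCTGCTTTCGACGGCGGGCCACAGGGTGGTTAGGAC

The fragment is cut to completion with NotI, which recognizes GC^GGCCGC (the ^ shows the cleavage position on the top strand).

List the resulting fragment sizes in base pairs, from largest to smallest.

NotI sites (GCGGCCGC) start at positions 93, 109, 130.
NotI cuts after base 2 of each site, so after positions 94, 110, 131.
Linear molecule, 3 cuts → 4 fragments:
  1–94 → 94 bp
  95–110 → 16 bp
  111–131 → 21 bp
  132–175 → 44 bp
Sorted largest to smallest: 94, 44, 21, 16 bp.

94, 44, 21, 16 bp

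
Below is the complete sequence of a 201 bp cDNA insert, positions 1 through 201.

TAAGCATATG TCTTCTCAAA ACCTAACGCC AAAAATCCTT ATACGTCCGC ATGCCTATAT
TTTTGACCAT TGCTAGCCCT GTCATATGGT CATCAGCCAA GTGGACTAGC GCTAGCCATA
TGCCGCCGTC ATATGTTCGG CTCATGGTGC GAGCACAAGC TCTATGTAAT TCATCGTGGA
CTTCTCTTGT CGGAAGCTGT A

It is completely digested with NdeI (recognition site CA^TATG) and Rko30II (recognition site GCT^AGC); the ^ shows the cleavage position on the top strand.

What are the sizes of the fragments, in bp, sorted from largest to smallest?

NdeI sites (CATATG) start at positions 5, 83, 117, 130.
NdeI cuts after base 2 of each site, so after positions 6, 84, 118, 131.
Rko30II sites (GCTAGC) start at positions 72, 111.
Rko30II cuts after base 3 of each site, so after positions 74, 113.
Combined cut positions: 6, 74, 84, 113, 118, 131.
Linear molecule, 6 cuts → 7 fragments:
  1–6 → 6 bp
  7–74 → 68 bp
  75–84 → 10 bp
  85–113 → 29 bp
  114–118 → 5 bp
  119–131 → 13 bp
  132–201 → 70 bp
Sorted largest to smallest: 70, 68, 29, 13, 10, 6, 5 bp.

70, 68, 29, 13, 10, 6, 5 bp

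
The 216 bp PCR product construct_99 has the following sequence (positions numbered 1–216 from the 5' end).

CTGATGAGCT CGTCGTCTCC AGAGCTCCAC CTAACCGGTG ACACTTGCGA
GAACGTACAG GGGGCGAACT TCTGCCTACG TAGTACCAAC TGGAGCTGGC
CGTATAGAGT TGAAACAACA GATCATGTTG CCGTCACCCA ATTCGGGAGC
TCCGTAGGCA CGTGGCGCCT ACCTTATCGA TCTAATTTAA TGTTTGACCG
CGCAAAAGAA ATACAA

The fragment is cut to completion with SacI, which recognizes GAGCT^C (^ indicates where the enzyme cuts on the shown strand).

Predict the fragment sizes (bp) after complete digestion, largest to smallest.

125, 65, 16, 10 bp

SacI sites (GAGCTC) start at positions 6, 22, 147.
SacI cuts after base 5 of each site (before the last base), so after positions 10, 26, 151.
Linear molecule, 3 cuts → 4 fragments:
  1–10 → 10 bp
  11–26 → 16 bp
  27–151 → 125 bp
  152–216 → 65 bp
Sorted largest to smallest: 125, 65, 16, 10 bp.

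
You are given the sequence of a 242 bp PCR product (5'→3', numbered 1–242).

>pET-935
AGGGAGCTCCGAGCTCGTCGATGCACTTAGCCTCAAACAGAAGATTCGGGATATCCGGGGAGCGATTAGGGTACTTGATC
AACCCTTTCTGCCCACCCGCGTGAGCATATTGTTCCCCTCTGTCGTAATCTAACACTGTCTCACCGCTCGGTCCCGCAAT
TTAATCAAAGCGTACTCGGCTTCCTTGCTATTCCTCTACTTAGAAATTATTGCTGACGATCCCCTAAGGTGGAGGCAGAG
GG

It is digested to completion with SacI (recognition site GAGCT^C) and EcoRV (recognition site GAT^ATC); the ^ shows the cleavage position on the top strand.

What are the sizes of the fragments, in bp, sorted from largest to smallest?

190, 37, 8, 7 bp

SacI sites (GAGCTC) start at positions 4, 11.
SacI cuts after base 5 of each site (before the last base), so after positions 8, 15.
The EcoRV site (GATATC) starts at position 50.
EcoRV cuts after base 3 of each site, so after position 52.
Combined cut positions: 8, 15, 52.
Linear molecule, 3 cuts → 4 fragments:
  1–8 → 8 bp
  9–15 → 7 bp
  16–52 → 37 bp
  53–242 → 190 bp
Sorted largest to smallest: 190, 37, 8, 7 bp.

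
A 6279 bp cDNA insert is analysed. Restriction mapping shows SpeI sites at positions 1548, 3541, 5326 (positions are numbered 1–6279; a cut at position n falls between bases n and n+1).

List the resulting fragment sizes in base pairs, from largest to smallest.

1993, 1785, 1548, 953 bp

Linear molecule, 3 cuts → 4 fragments:
  1548 − 0 = 1548 bp
  3541 − 1548 = 1993 bp
  5326 − 3541 = 1785 bp
  6279 − 5326 = 953 bp
Sorted largest to smallest: 1993, 1785, 1548, 953 bp.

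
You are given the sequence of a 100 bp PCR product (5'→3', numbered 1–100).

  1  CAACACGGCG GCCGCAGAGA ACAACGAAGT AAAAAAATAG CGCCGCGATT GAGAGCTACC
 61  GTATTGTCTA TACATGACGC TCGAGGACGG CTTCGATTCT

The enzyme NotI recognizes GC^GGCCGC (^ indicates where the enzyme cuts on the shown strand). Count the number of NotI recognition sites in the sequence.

1

GCGGCCGC occurs starting at position 8.
NotI cuts at 1 site.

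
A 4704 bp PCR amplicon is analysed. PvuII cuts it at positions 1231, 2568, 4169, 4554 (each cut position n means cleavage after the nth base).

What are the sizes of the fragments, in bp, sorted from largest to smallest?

Linear molecule, 4 cuts → 5 fragments:
  1231 − 0 = 1231 bp
  2568 − 1231 = 1337 bp
  4169 − 2568 = 1601 bp
  4554 − 4169 = 385 bp
  4704 − 4554 = 150 bp
Sorted largest to smallest: 1601, 1337, 1231, 385, 150 bp.

1601, 1337, 1231, 385, 150 bp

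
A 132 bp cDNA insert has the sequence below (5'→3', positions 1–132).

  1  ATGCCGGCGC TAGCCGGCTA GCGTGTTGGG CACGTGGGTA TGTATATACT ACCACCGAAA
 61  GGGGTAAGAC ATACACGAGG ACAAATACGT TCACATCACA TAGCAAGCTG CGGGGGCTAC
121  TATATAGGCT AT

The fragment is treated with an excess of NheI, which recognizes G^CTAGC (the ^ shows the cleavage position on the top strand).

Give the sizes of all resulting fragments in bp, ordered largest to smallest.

115, 9, 8 bp

NheI sites (GCTAGC) start at positions 9, 17.
NheI cuts after the first base of each site, so after positions 9, 17.
Linear molecule, 2 cuts → 3 fragments:
  1–9 → 9 bp
  10–17 → 8 bp
  18–132 → 115 bp
Sorted largest to smallest: 115, 9, 8 bp.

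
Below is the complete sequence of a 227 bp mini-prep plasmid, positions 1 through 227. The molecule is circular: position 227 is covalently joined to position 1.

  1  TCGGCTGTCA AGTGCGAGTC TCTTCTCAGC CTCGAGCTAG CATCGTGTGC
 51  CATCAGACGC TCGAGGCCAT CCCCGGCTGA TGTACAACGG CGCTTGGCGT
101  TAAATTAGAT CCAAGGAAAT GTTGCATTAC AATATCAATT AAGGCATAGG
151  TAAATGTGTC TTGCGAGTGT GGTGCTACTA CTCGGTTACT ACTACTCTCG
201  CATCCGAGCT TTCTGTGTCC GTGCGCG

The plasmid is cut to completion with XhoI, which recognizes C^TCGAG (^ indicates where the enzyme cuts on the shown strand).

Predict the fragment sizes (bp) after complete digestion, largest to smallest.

XhoI sites (CTCGAG) start at positions 31, 60.
XhoI cuts after the first base of each site, so after positions 31, 60.
Circular molecule, 2 cuts → 2 fragments:
  32–60 → 29 bp
  61–227 then 1–31 → 167 + 31 = 198 bp
Sorted largest to smallest: 198, 29 bp.

198, 29 bp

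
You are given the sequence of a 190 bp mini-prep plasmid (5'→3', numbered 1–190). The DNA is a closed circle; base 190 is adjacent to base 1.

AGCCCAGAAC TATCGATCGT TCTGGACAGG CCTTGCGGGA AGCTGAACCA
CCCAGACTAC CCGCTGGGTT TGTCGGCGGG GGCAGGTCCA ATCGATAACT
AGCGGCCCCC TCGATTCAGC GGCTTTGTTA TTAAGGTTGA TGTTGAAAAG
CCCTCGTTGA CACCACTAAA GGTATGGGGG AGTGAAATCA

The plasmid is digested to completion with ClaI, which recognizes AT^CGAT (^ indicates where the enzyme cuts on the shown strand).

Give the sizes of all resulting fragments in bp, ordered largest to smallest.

111, 79 bp

ClaI sites (ATCGAT) start at positions 12, 91.
ClaI cuts after base 2 of each site, so after positions 13, 92.
Circular molecule, 2 cuts → 2 fragments:
  14–92 → 79 bp
  93–190 then 1–13 → 98 + 13 = 111 bp
Sorted largest to smallest: 111, 79 bp.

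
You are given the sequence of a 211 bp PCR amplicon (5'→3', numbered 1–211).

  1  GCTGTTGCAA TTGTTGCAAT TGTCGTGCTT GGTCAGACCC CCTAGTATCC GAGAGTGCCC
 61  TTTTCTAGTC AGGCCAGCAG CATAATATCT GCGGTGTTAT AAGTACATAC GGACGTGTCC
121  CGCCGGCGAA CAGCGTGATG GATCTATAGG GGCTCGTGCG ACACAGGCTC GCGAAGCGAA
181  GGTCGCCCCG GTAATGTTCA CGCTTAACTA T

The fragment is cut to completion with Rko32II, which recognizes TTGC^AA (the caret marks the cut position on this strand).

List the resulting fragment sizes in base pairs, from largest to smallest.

Rko32II sites (TTGCAA) start at positions 5, 14.
Rko32II cuts after base 4 of each site, so after positions 8, 17.
Linear molecule, 2 cuts → 3 fragments:
  1–8 → 8 bp
  9–17 → 9 bp
  18–211 → 194 bp
Sorted largest to smallest: 194, 9, 8 bp.

194, 9, 8 bp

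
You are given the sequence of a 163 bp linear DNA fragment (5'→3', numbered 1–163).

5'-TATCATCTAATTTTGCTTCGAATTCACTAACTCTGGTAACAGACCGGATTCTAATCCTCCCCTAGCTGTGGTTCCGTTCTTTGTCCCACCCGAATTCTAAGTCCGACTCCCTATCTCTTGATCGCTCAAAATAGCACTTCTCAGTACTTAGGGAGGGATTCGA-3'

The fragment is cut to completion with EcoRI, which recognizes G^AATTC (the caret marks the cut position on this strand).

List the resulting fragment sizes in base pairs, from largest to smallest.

EcoRI sites (GAATTC) start at positions 20, 92.
EcoRI cuts after the first base of each site, so after positions 20, 92.
Linear molecule, 2 cuts → 3 fragments:
  1–20 → 20 bp
  21–92 → 72 bp
  93–163 → 71 bp
Sorted largest to smallest: 72, 71, 20 bp.

72, 71, 20 bp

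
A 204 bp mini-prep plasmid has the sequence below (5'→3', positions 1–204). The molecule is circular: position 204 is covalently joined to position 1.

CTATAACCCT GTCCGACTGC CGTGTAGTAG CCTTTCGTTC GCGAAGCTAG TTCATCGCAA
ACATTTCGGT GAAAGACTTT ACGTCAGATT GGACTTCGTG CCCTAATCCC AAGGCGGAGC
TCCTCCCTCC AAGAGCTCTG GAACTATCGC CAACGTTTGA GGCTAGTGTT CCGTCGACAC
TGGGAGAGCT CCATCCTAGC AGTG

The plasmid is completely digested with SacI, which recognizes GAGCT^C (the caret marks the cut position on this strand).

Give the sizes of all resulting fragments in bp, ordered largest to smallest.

135, 53, 16 bp

SacI sites (GAGCTC) start at positions 117, 133, 186.
SacI cuts after base 5 of each site (before the last base), so after positions 121, 137, 190.
Circular molecule, 3 cuts → 3 fragments:
  122–137 → 16 bp
  138–190 → 53 bp
  191–204 then 1–121 → 14 + 121 = 135 bp
Sorted largest to smallest: 135, 53, 16 bp.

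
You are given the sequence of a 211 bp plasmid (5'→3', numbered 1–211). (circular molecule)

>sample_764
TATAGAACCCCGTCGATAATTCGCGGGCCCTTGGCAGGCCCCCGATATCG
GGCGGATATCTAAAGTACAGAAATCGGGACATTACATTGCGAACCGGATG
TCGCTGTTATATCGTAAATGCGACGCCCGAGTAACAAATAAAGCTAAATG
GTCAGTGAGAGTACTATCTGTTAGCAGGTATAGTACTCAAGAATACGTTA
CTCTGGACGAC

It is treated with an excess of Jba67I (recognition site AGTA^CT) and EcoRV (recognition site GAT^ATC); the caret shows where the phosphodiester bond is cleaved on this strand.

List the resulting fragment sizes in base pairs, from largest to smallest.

Jba67I sites (AGTACT) start at positions 160, 182.
Jba67I cuts after base 4 of each site, so after positions 163, 185.
EcoRV sites (GATATC) start at positions 44, 55.
EcoRV cuts after base 3 of each site, so after positions 46, 57.
Combined cut positions: 46, 57, 163, 185.
Circular molecule, 4 cuts → 4 fragments:
  47–57 → 11 bp
  58–163 → 106 bp
  164–185 → 22 bp
  186–211 then 1–46 → 26 + 46 = 72 bp
Sorted largest to smallest: 106, 72, 22, 11 bp.

106, 72, 22, 11 bp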